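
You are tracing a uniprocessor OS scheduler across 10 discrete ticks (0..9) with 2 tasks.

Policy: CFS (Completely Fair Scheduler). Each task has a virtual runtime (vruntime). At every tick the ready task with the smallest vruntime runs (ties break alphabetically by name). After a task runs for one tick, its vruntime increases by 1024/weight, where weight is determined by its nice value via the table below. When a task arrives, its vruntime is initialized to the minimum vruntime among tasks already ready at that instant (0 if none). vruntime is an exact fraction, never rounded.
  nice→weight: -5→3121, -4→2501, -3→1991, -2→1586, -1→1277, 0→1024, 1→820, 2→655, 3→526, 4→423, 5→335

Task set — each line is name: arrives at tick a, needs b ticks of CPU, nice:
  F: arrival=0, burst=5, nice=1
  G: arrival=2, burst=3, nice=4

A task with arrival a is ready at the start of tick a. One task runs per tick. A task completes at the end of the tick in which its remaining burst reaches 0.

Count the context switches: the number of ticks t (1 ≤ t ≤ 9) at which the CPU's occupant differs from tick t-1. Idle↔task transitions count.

context switches = 6

t=0: vr[F=0] → run F
t=1: vr[F=256/205] → run F
t=2: vr[F=512/205 G=512/205] → run F
t=3: vr[F=768/205 G=512/205] → run G
t=4: vr[F=768/205 G=426496/86715] → run F
t=5: vr[F=1024/205 G=426496/86715] → run G
t=6: vr[F=1024/205 G=636416/86715] → run F
t=7: vr[G=636416/86715] → run G
t=8: (idle)
t=9: (idle)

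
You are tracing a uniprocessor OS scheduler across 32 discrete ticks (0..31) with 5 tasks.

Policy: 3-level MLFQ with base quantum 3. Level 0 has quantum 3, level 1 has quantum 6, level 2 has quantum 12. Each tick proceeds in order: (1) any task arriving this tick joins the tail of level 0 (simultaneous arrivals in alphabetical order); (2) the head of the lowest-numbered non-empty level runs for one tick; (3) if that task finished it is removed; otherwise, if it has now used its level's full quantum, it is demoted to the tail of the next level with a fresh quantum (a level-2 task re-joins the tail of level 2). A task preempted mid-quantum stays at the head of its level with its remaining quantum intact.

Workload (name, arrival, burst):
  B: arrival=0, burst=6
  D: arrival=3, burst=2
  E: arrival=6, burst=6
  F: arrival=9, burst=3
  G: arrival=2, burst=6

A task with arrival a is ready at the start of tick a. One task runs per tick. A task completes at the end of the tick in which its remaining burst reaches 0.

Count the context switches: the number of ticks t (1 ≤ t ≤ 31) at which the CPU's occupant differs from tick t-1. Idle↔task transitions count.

t=0: L0/L1/L2 = B/-/- → run B
t=1: L0/L1/L2 = B/-/- → run B
t=2: L0/L1/L2 = BG/-/- → run B
t=3: L0/L1/L2 = GD/B/- → run G
t=4: L0/L1/L2 = GD/B/- → run G
t=5: L0/L1/L2 = GD/B/- → run G
t=6: L0/L1/L2 = DE/BG/- → run D
t=7: L0/L1/L2 = DE/BG/- → run D
t=8: L0/L1/L2 = E/BG/- → run E
t=9: L0/L1/L2 = EF/BG/- → run E
t=10: L0/L1/L2 = EF/BG/- → run E
t=11: L0/L1/L2 = F/BGE/- → run F
t=12: L0/L1/L2 = F/BGE/- → run F
t=13: L0/L1/L2 = F/BGE/- → run F
t=14: L0/L1/L2 = -/BGE/- → run B
t=15: L0/L1/L2 = -/BGE/- → run B
t=16: L0/L1/L2 = -/BGE/- → run B
t=17: L0/L1/L2 = -/GE/- → run G
t=18: L0/L1/L2 = -/GE/- → run G
t=19: L0/L1/L2 = -/GE/- → run G
t=20: L0/L1/L2 = -/E/- → run E
t=21: L0/L1/L2 = -/E/- → run E
t=22: L0/L1/L2 = -/E/- → run E
t=23: (idle)
t=24: (idle)
t=25: (idle)
t=26: (idle)
t=27: (idle)
t=28: (idle)
t=29: (idle)
t=30: (idle)
t=31: (idle)

context switches = 8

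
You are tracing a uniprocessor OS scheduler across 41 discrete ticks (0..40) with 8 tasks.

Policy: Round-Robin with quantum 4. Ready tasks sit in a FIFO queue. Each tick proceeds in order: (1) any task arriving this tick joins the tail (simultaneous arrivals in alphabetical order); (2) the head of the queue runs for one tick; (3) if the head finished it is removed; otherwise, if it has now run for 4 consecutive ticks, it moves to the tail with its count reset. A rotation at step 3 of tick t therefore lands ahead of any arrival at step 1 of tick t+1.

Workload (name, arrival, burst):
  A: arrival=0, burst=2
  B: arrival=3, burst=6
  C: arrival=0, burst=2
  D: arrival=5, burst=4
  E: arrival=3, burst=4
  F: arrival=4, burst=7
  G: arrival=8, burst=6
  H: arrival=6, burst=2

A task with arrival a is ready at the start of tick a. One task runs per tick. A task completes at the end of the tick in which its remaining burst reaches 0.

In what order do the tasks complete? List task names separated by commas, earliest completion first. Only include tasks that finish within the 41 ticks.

completion order = A, C, E, D, H, B, F, G

t=0: queue=[A,C] q_used=0 → run A
t=1: queue=[A,C] q_used=1 → run A
t=2: queue=[C] q_used=0 → run C
t=3: queue=[C,B,E] q_used=1 → run C
t=4: queue=[B,E,F] q_used=0 → run B
t=5: queue=[B,E,F,D] q_used=1 → run B
t=6: queue=[B,E,F,D,H] q_used=2 → run B
t=7: queue=[B,E,F,D,H] q_used=3 → run B
t=8: queue=[E,F,D,H,B,G] q_used=0 → run E
t=9: queue=[E,F,D,H,B,G] q_used=1 → run E
t=10: queue=[E,F,D,H,B,G] q_used=2 → run E
t=11: queue=[E,F,D,H,B,G] q_used=3 → run E
t=12: queue=[F,D,H,B,G] q_used=0 → run F
t=13: queue=[F,D,H,B,G] q_used=1 → run F
t=14: queue=[F,D,H,B,G] q_used=2 → run F
t=15: queue=[F,D,H,B,G] q_used=3 → run F
t=16: queue=[D,H,B,G,F] q_used=0 → run D
t=17: queue=[D,H,B,G,F] q_used=1 → run D
t=18: queue=[D,H,B,G,F] q_used=2 → run D
t=19: queue=[D,H,B,G,F] q_used=3 → run D
t=20: queue=[H,B,G,F] q_used=0 → run H
t=21: queue=[H,B,G,F] q_used=1 → run H
t=22: queue=[B,G,F] q_used=0 → run B
t=23: queue=[B,G,F] q_used=1 → run B
t=24: queue=[G,F] q_used=0 → run G
t=25: queue=[G,F] q_used=1 → run G
t=26: queue=[G,F] q_used=2 → run G
t=27: queue=[G,F] q_used=3 → run G
t=28: queue=[F,G] q_used=0 → run F
t=29: queue=[F,G] q_used=1 → run F
t=30: queue=[F,G] q_used=2 → run F
t=31: queue=[G] q_used=0 → run G
t=32: queue=[G] q_used=1 → run G
t=33: (idle)
t=34: (idle)
t=35: (idle)
t=36: (idle)
t=37: (idle)
t=38: (idle)
t=39: (idle)
t=40: (idle)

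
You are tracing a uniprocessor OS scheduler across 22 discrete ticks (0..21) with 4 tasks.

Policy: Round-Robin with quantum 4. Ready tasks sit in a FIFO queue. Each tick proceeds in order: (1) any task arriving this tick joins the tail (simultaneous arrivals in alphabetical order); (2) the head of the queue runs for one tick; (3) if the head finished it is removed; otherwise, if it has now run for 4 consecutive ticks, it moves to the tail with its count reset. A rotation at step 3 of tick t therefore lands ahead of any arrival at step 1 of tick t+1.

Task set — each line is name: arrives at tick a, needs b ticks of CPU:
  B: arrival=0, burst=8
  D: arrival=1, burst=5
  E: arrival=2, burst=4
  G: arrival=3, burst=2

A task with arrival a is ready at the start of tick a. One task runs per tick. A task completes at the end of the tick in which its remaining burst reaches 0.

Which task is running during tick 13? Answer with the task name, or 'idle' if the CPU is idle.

running at tick 13 = G

t=0: queue=[B] q_used=0 → run B
t=1: queue=[B,D] q_used=1 → run B
t=2: queue=[B,D,E] q_used=2 → run B
t=3: queue=[B,D,E,G] q_used=3 → run B
t=4: queue=[D,E,G,B] q_used=0 → run D
t=5: queue=[D,E,G,B] q_used=1 → run D
t=6: queue=[D,E,G,B] q_used=2 → run D
t=7: queue=[D,E,G,B] q_used=3 → run D
t=8: queue=[E,G,B,D] q_used=0 → run E
t=9: queue=[E,G,B,D] q_used=1 → run E
t=10: queue=[E,G,B,D] q_used=2 → run E
t=11: queue=[E,G,B,D] q_used=3 → run E
t=12: queue=[G,B,D] q_used=0 → run G
t=13: queue=[G,B,D] q_used=1 → run G
t=14: queue=[B,D] q_used=0 → run B
t=15: queue=[B,D] q_used=1 → run B
t=16: queue=[B,D] q_used=2 → run B
t=17: queue=[B,D] q_used=3 → run B
t=18: queue=[D] q_used=0 → run D
t=19: (idle)
t=20: (idle)
t=21: (idle)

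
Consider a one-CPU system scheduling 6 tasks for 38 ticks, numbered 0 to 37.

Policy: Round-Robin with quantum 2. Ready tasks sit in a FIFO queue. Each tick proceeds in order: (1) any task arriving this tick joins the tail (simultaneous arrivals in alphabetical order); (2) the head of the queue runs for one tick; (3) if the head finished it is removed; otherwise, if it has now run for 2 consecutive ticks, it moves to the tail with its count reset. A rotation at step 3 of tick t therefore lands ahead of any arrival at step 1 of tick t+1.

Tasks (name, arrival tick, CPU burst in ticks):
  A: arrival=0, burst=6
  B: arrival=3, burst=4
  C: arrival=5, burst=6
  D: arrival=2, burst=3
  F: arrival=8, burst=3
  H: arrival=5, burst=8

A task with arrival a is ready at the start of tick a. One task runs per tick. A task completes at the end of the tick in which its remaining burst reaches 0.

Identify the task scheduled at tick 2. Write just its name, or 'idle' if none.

t=0: queue=[A] q_used=0 → run A
t=1: queue=[A] q_used=1 → run A
t=2: queue=[A,D] q_used=0 → run A
t=3: queue=[A,D,B] q_used=1 → run A
t=4: queue=[D,B,A] q_used=0 → run D
t=5: queue=[D,B,A,C,H] q_used=1 → run D
t=6: queue=[B,A,C,H,D] q_used=0 → run B
t=7: queue=[B,A,C,H,D] q_used=1 → run B
t=8: queue=[A,C,H,D,B,F] q_used=0 → run A
t=9: queue=[A,C,H,D,B,F] q_used=1 → run A
t=10: queue=[C,H,D,B,F] q_used=0 → run C
t=11: queue=[C,H,D,B,F] q_used=1 → run C
t=12: queue=[H,D,B,F,C] q_used=0 → run H
t=13: queue=[H,D,B,F,C] q_used=1 → run H
t=14: queue=[D,B,F,C,H] q_used=0 → run D
t=15: queue=[B,F,C,H] q_used=0 → run B
t=16: queue=[B,F,C,H] q_used=1 → run B
t=17: queue=[F,C,H] q_used=0 → run F
t=18: queue=[F,C,H] q_used=1 → run F
t=19: queue=[C,H,F] q_used=0 → run C
t=20: queue=[C,H,F] q_used=1 → run C
t=21: queue=[H,F,C] q_used=0 → run H
t=22: queue=[H,F,C] q_used=1 → run H
t=23: queue=[F,C,H] q_used=0 → run F
t=24: queue=[C,H] q_used=0 → run C
t=25: queue=[C,H] q_used=1 → run C
t=26: queue=[H] q_used=0 → run H
t=27: queue=[H] q_used=1 → run H
t=28: queue=[H] q_used=0 → run H
t=29: queue=[H] q_used=1 → run H
t=30: (idle)
t=31: (idle)
t=32: (idle)
t=33: (idle)
t=34: (idle)
t=35: (idle)
t=36: (idle)
t=37: (idle)

running at tick 2 = A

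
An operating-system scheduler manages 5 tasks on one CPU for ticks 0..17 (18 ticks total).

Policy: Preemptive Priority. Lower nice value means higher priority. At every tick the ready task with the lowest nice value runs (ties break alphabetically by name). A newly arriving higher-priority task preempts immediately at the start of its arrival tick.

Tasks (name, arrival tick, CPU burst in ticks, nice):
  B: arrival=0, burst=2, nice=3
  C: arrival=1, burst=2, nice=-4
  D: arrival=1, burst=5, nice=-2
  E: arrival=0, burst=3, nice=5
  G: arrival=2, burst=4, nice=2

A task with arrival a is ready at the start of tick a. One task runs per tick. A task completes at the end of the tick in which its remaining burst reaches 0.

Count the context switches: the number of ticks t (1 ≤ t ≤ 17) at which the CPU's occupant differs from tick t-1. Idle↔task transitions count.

context switches = 6

t=0: ready={B,E} → run B
t=1: ready={B,C,D,E} → run C
t=2: ready={B,C,D,E,G} → run C
t=3: ready={B,D,E,G} → run D
t=4: ready={B,D,E,G} → run D
t=5: ready={B,D,E,G} → run D
t=6: ready={B,D,E,G} → run D
t=7: ready={B,D,E,G} → run D
t=8: ready={B,E,G} → run G
t=9: ready={B,E,G} → run G
t=10: ready={B,E,G} → run G
t=11: ready={B,E,G} → run G
t=12: ready={B,E} → run B
t=13: ready={E} → run E
t=14: ready={E} → run E
t=15: ready={E} → run E
t=16: (idle)
t=17: (idle)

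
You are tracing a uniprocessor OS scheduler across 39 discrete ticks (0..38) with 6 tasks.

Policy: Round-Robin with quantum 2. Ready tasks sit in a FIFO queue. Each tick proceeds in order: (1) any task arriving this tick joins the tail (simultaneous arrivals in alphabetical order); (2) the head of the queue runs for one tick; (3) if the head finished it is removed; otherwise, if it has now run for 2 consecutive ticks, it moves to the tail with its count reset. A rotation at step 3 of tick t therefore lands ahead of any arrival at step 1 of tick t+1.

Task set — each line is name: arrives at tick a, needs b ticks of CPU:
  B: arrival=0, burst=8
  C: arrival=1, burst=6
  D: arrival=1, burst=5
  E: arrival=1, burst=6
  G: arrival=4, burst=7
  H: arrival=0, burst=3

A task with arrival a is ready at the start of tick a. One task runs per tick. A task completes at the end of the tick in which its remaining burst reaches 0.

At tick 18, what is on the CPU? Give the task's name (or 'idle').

t=0: queue=[B,H] q_used=0 → run B
t=1: queue=[B,H,C,D,E] q_used=1 → run B
t=2: queue=[H,C,D,E,B] q_used=0 → run H
t=3: queue=[H,C,D,E,B] q_used=1 → run H
t=4: queue=[C,D,E,B,H,G] q_used=0 → run C
t=5: queue=[C,D,E,B,H,G] q_used=1 → run C
t=6: queue=[D,E,B,H,G,C] q_used=0 → run D
t=7: queue=[D,E,B,H,G,C] q_used=1 → run D
t=8: queue=[E,B,H,G,C,D] q_used=0 → run E
t=9: queue=[E,B,H,G,C,D] q_used=1 → run E
t=10: queue=[B,H,G,C,D,E] q_used=0 → run B
t=11: queue=[B,H,G,C,D,E] q_used=1 → run B
t=12: queue=[H,G,C,D,E,B] q_used=0 → run H
t=13: queue=[G,C,D,E,B] q_used=0 → run G
t=14: queue=[G,C,D,E,B] q_used=1 → run G
t=15: queue=[C,D,E,B,G] q_used=0 → run C
t=16: queue=[C,D,E,B,G] q_used=1 → run C
t=17: queue=[D,E,B,G,C] q_used=0 → run D
t=18: queue=[D,E,B,G,C] q_used=1 → run D
t=19: queue=[E,B,G,C,D] q_used=0 → run E
t=20: queue=[E,B,G,C,D] q_used=1 → run E
t=21: queue=[B,G,C,D,E] q_used=0 → run B
t=22: queue=[B,G,C,D,E] q_used=1 → run B
t=23: queue=[G,C,D,E,B] q_used=0 → run G
t=24: queue=[G,C,D,E,B] q_used=1 → run G
t=25: queue=[C,D,E,B,G] q_used=0 → run C
t=26: queue=[C,D,E,B,G] q_used=1 → run C
t=27: queue=[D,E,B,G] q_used=0 → run D
t=28: queue=[E,B,G] q_used=0 → run E
t=29: queue=[E,B,G] q_used=1 → run E
t=30: queue=[B,G] q_used=0 → run B
t=31: queue=[B,G] q_used=1 → run B
t=32: queue=[G] q_used=0 → run G
t=33: queue=[G] q_used=1 → run G
t=34: queue=[G] q_used=0 → run G
t=35: (idle)
t=36: (idle)
t=37: (idle)
t=38: (idle)

running at tick 18 = D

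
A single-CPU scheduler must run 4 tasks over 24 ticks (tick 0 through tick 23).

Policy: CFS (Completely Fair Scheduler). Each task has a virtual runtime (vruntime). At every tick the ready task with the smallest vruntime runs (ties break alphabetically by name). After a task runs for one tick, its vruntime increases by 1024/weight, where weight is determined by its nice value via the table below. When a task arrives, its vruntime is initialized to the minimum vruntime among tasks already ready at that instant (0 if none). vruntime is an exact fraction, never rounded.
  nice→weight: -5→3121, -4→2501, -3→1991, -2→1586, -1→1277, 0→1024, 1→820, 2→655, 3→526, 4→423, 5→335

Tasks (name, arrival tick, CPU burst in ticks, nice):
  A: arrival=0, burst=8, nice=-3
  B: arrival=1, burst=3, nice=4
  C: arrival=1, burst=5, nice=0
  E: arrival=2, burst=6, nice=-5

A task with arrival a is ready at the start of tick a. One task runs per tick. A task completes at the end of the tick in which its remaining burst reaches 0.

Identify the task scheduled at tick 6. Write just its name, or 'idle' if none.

t=0: vr[A=0] → run A
t=1: vr[A=1024/1991 B=1024/1991 C=1024/1991] → run A
t=2: vr[A=2048/1991 B=1024/1991 C=1024/1991 E=1024/1991] → run B
t=3: vr[A=2048/1991 B=2471936/842193 C=1024/1991 E=1024/1991] → run C
t=4: vr[A=2048/1991 B=2471936/842193 C=3015/1991 E=1024/1991] → run E
t=5: vr[A=2048/1991 B=2471936/842193 C=3015/1991 E=5234688/6213911] → run E
t=6: vr[A=2048/1991 B=2471936/842193 C=3015/1991 E=7273472/6213911] → run A
t=7: vr[A=3072/1991 B=2471936/842193 C=3015/1991 E=7273472/6213911] → run E
t=8: vr[A=3072/1991 B=2471936/842193 C=3015/1991 E=9312256/6213911] → run E
t=9: vr[A=3072/1991 B=2471936/842193 C=3015/1991 E=11351040/6213911] → run C
t=10: vr[A=3072/1991 B=2471936/842193 C=5006/1991 E=11351040/6213911] → run A
t=11: vr[A=4096/1991 B=2471936/842193 C=5006/1991 E=11351040/6213911] → run E
t=12: vr[A=4096/1991 B=2471936/842193 C=5006/1991 E=13389824/6213911] → run A
t=13: vr[A=5120/1991 B=2471936/842193 C=5006/1991 E=13389824/6213911] → run E
t=14: vr[A=5120/1991 B=2471936/842193 C=5006/1991] → run C
t=15: vr[A=5120/1991 B=2471936/842193 C=6997/1991] → run A
t=16: vr[A=6144/1991 B=2471936/842193 C=6997/1991] → run B
t=17: vr[A=6144/1991 B=4510720/842193 C=6997/1991] → run A
t=18: vr[A=7168/1991 B=4510720/842193 C=6997/1991] → run C
t=19: vr[A=7168/1991 B=4510720/842193 C=8988/1991] → run A
t=20: vr[B=4510720/842193 C=8988/1991] → run C
t=21: vr[B=4510720/842193] → run B
t=22: (idle)
t=23: (idle)

running at tick 6 = A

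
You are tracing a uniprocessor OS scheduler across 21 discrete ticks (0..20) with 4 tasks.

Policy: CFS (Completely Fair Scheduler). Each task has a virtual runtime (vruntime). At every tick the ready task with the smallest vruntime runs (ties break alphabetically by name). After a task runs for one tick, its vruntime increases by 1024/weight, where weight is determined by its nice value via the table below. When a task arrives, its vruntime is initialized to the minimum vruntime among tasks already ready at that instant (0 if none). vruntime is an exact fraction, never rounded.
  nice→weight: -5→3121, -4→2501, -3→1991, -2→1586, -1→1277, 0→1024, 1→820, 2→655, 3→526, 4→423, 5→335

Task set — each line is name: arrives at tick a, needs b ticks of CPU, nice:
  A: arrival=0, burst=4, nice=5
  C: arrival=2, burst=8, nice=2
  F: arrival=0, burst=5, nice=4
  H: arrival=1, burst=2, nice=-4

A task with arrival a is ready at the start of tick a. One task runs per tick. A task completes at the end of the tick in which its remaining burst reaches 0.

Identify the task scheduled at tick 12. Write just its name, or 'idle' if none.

running at tick 12 = C

t=0: vr[A=0 F=0] → run A
t=1: vr[A=1024/335 F=0 H=0] → run F
t=2: vr[A=1024/335 C=0 F=1024/423 H=0] → run C
t=3: vr[A=1024/335 C=1024/655 F=1024/423 H=0] → run H
t=4: vr[A=1024/335 C=1024/655 F=1024/423 H=1024/2501] → run H
t=5: vr[A=1024/335 C=1024/655 F=1024/423] → run C
t=6: vr[A=1024/335 C=2048/655 F=1024/423] → run F
t=7: vr[A=1024/335 C=2048/655 F=2048/423] → run A
t=8: vr[A=2048/335 C=2048/655 F=2048/423] → run C
t=9: vr[A=2048/335 C=3072/655 F=2048/423] → run C
t=10: vr[A=2048/335 C=4096/655 F=2048/423] → run F
t=11: vr[A=2048/335 C=4096/655 F=1024/141] → run A
t=12: vr[A=3072/335 C=4096/655 F=1024/141] → run C
t=13: vr[A=3072/335 C=1024/131 F=1024/141] → run F
t=14: vr[A=3072/335 C=1024/131 F=4096/423] → run C
t=15: vr[A=3072/335 C=6144/655 F=4096/423] → run A
t=16: vr[C=6144/655 F=4096/423] → run C
t=17: vr[C=7168/655 F=4096/423] → run F
t=18: vr[C=7168/655] → run C
t=19: (idle)
t=20: (idle)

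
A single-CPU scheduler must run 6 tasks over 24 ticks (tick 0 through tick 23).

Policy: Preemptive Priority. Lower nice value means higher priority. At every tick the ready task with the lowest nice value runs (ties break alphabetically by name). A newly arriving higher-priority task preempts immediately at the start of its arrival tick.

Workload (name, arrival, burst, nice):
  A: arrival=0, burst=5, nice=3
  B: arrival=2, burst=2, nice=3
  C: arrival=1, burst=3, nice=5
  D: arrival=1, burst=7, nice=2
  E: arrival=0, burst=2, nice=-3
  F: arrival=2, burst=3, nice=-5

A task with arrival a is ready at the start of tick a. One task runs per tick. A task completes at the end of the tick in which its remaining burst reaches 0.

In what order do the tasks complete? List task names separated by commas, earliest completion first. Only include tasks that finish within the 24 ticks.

t=0: ready={A,E} → run E
t=1: ready={A,C,D,E} → run E
t=2: ready={A,B,C,D,F} → run F
t=3: ready={A,B,C,D,F} → run F
t=4: ready={A,B,C,D,F} → run F
t=5: ready={A,B,C,D} → run D
t=6: ready={A,B,C,D} → run D
t=7: ready={A,B,C,D} → run D
t=8: ready={A,B,C,D} → run D
t=9: ready={A,B,C,D} → run D
t=10: ready={A,B,C,D} → run D
t=11: ready={A,B,C,D} → run D
t=12: ready={A,B,C} → run A
t=13: ready={A,B,C} → run A
t=14: ready={A,B,C} → run A
t=15: ready={A,B,C} → run A
t=16: ready={A,B,C} → run A
t=17: ready={B,C} → run B
t=18: ready={B,C} → run B
t=19: ready={C} → run C
t=20: ready={C} → run C
t=21: ready={C} → run C
t=22: (idle)
t=23: (idle)

completion order = E, F, D, A, B, C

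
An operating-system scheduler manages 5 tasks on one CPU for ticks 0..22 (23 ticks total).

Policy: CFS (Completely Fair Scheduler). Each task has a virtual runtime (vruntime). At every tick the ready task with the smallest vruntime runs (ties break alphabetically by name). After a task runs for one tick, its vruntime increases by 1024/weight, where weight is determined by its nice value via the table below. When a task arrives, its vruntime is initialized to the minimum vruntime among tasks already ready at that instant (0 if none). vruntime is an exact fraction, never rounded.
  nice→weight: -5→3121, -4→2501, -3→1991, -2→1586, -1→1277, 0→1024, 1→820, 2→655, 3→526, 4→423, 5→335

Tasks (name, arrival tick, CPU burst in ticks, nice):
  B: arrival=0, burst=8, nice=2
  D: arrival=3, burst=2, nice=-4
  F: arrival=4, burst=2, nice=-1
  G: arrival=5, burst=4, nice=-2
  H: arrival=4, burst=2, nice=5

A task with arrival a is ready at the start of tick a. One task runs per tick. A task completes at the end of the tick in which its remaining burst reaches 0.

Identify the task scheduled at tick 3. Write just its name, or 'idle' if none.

t=0: vr[B=0] → run B
t=1: vr[B=1024/655] → run B
t=2: vr[B=2048/655] → run B
t=3: vr[B=3072/655 D=3072/655] → run B
t=4: vr[B=4096/655 D=3072/655 F=3072/655 H=3072/655] → run D
t=5: vr[B=4096/655 D=8353792/1638155 F=3072/655 G=3072/655 H=3072/655] → run F
t=6: vr[B=4096/655 D=8353792/1638155 F=4593664/836435 G=3072/655 H=3072/655] → run G
t=7: vr[B=4096/655 D=8353792/1638155 F=4593664/836435 G=2771456/519415 H=3072/655] → run H
t=8: vr[B=4096/655 D=8353792/1638155 F=4593664/836435 G=2771456/519415 H=339968/43885] → run D
t=9: vr[B=4096/655 F=4593664/836435 G=2771456/519415 H=339968/43885] → run G
t=10: vr[B=4096/655 F=4593664/836435 G=3106816/519415 H=339968/43885] → run F
t=11: vr[B=4096/655 G=3106816/519415 H=339968/43885] → run G
t=12: vr[B=4096/655 G=3442176/519415 H=339968/43885] → run B
t=13: vr[B=1024/131 G=3442176/519415 H=339968/43885] → run G
t=14: vr[B=1024/131 H=339968/43885] → run H
t=15: vr[B=1024/131] → run B
t=16: vr[B=6144/655] → run B
t=17: vr[B=7168/655] → run B
t=18: (idle)
t=19: (idle)
t=20: (idle)
t=21: (idle)
t=22: (idle)

running at tick 3 = B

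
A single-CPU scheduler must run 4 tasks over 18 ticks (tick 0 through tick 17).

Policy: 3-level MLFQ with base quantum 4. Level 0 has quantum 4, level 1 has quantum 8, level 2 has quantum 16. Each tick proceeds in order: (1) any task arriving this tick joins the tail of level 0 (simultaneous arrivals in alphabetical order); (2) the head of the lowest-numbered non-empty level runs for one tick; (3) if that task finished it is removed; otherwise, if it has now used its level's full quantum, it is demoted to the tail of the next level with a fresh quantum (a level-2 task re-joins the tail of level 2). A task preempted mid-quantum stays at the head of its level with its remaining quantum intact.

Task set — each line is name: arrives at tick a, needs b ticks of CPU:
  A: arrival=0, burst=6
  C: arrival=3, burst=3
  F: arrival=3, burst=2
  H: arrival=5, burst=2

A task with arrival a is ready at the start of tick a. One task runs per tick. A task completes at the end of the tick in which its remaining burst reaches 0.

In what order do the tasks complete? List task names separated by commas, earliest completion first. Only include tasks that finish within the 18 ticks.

completion order = C, F, H, A

t=0: L0/L1/L2 = A/-/- → run A
t=1: L0/L1/L2 = A/-/- → run A
t=2: L0/L1/L2 = A/-/- → run A
t=3: L0/L1/L2 = ACF/-/- → run A
t=4: L0/L1/L2 = CF/A/- → run C
t=5: L0/L1/L2 = CFH/A/- → run C
t=6: L0/L1/L2 = CFH/A/- → run C
t=7: L0/L1/L2 = FH/A/- → run F
t=8: L0/L1/L2 = FH/A/- → run F
t=9: L0/L1/L2 = H/A/- → run H
t=10: L0/L1/L2 = H/A/- → run H
t=11: L0/L1/L2 = -/A/- → run A
t=12: L0/L1/L2 = -/A/- → run A
t=13: (idle)
t=14: (idle)
t=15: (idle)
t=16: (idle)
t=17: (idle)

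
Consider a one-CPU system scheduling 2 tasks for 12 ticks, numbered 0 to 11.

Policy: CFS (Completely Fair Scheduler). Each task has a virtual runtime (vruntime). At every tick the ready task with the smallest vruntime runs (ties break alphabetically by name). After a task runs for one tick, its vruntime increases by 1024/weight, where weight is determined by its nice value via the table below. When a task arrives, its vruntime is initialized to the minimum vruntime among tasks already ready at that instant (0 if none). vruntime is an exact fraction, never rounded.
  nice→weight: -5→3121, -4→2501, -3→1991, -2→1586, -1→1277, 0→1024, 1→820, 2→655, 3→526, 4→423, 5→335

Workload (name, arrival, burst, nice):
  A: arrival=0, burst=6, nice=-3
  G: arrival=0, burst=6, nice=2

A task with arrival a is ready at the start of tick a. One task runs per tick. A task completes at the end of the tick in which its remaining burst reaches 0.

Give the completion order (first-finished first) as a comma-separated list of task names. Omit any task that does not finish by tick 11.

t=0: vr[A=0 G=0] → run A
t=1: vr[A=1024/1991 G=0] → run G
t=2: vr[A=1024/1991 G=1024/655] → run A
t=3: vr[A=2048/1991 G=1024/655] → run A
t=4: vr[A=3072/1991 G=1024/655] → run A
t=5: vr[A=4096/1991 G=1024/655] → run G
t=6: vr[A=4096/1991 G=2048/655] → run A
t=7: vr[A=5120/1991 G=2048/655] → run A
t=8: vr[G=2048/655] → run G
t=9: vr[G=3072/655] → run G
t=10: vr[G=4096/655] → run G
t=11: vr[G=1024/131] → run G

completion order = A, G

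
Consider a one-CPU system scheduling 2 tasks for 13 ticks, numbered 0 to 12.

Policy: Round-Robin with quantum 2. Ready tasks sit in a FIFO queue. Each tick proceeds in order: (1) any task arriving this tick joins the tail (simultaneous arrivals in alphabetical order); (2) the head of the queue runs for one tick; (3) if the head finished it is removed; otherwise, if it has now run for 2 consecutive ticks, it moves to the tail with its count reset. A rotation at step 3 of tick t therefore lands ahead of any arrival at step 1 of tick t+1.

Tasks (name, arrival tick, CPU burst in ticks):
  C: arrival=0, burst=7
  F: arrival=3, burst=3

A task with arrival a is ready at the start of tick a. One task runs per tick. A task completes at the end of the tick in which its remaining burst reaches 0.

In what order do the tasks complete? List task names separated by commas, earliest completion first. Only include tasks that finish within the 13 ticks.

completion order = F, C

t=0: queue=[C] q_used=0 → run C
t=1: queue=[C] q_used=1 → run C
t=2: queue=[C] q_used=0 → run C
t=3: queue=[C,F] q_used=1 → run C
t=4: queue=[F,C] q_used=0 → run F
t=5: queue=[F,C] q_used=1 → run F
t=6: queue=[C,F] q_used=0 → run C
t=7: queue=[C,F] q_used=1 → run C
t=8: queue=[F,C] q_used=0 → run F
t=9: queue=[C] q_used=0 → run C
t=10: (idle)
t=11: (idle)
t=12: (idle)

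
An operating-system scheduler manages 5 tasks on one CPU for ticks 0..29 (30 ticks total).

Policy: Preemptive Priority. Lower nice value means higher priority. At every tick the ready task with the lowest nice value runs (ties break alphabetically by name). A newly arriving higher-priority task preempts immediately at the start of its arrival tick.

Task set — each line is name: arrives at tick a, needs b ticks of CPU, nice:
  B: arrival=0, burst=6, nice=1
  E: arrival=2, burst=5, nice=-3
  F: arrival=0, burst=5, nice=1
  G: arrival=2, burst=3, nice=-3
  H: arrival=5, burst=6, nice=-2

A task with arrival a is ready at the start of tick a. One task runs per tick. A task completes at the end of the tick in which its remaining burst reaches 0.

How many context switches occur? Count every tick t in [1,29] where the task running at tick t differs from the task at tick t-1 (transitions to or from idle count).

context switches = 6

t=0: ready={B,F} → run B
t=1: ready={B,F} → run B
t=2: ready={B,E,F,G} → run E
t=3: ready={B,E,F,G} → run E
t=4: ready={B,E,F,G} → run E
t=5: ready={B,E,F,G,H} → run E
t=6: ready={B,E,F,G,H} → run E
t=7: ready={B,F,G,H} → run G
t=8: ready={B,F,G,H} → run G
t=9: ready={B,F,G,H} → run G
t=10: ready={B,F,H} → run H
t=11: ready={B,F,H} → run H
t=12: ready={B,F,H} → run H
t=13: ready={B,F,H} → run H
t=14: ready={B,F,H} → run H
t=15: ready={B,F,H} → run H
t=16: ready={B,F} → run B
t=17: ready={B,F} → run B
t=18: ready={B,F} → run B
t=19: ready={B,F} → run B
t=20: ready={F} → run F
t=21: ready={F} → run F
t=22: ready={F} → run F
t=23: ready={F} → run F
t=24: ready={F} → run F
t=25: (idle)
t=26: (idle)
t=27: (idle)
t=28: (idle)
t=29: (idle)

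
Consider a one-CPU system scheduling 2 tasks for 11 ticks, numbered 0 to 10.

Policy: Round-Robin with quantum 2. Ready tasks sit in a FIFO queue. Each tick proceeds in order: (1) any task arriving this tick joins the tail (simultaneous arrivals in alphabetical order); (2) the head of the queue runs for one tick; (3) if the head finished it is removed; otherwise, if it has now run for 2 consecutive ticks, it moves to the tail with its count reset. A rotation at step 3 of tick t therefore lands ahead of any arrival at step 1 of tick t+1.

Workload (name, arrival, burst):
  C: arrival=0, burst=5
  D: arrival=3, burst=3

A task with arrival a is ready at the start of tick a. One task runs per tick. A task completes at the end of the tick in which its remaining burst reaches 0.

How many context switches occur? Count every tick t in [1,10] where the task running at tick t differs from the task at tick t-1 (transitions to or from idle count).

context switches = 4

t=0: queue=[C] q_used=0 → run C
t=1: queue=[C] q_used=1 → run C
t=2: queue=[C] q_used=0 → run C
t=3: queue=[C,D] q_used=1 → run C
t=4: queue=[D,C] q_used=0 → run D
t=5: queue=[D,C] q_used=1 → run D
t=6: queue=[C,D] q_used=0 → run C
t=7: queue=[D] q_used=0 → run D
t=8: (idle)
t=9: (idle)
t=10: (idle)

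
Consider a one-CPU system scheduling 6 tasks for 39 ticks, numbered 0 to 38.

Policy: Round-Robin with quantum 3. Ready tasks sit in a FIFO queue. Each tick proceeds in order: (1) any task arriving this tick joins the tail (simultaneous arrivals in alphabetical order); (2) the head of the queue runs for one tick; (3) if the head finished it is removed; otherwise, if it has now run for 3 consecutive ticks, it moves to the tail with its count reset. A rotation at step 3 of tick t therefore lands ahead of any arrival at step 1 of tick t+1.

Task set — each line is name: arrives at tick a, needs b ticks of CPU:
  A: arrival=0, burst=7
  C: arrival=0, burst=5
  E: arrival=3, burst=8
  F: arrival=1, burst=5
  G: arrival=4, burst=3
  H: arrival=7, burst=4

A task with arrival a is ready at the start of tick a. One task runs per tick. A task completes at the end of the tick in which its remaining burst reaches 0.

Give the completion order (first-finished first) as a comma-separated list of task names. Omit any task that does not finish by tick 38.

completion order = G, C, F, A, H, E

t=0: queue=[A,C] q_used=0 → run A
t=1: queue=[A,C,F] q_used=1 → run A
t=2: queue=[A,C,F] q_used=2 → run A
t=3: queue=[C,F,A,E] q_used=0 → run C
t=4: queue=[C,F,A,E,G] q_used=1 → run C
t=5: queue=[C,F,A,E,G] q_used=2 → run C
t=6: queue=[F,A,E,G,C] q_used=0 → run F
t=7: queue=[F,A,E,G,C,H] q_used=1 → run F
t=8: queue=[F,A,E,G,C,H] q_used=2 → run F
t=9: queue=[A,E,G,C,H,F] q_used=0 → run A
t=10: queue=[A,E,G,C,H,F] q_used=1 → run A
t=11: queue=[A,E,G,C,H,F] q_used=2 → run A
t=12: queue=[E,G,C,H,F,A] q_used=0 → run E
t=13: queue=[E,G,C,H,F,A] q_used=1 → run E
t=14: queue=[E,G,C,H,F,A] q_used=2 → run E
t=15: queue=[G,C,H,F,A,E] q_used=0 → run G
t=16: queue=[G,C,H,F,A,E] q_used=1 → run G
t=17: queue=[G,C,H,F,A,E] q_used=2 → run G
t=18: queue=[C,H,F,A,E] q_used=0 → run C
t=19: queue=[C,H,F,A,E] q_used=1 → run C
t=20: queue=[H,F,A,E] q_used=0 → run H
t=21: queue=[H,F,A,E] q_used=1 → run H
t=22: queue=[H,F,A,E] q_used=2 → run H
t=23: queue=[F,A,E,H] q_used=0 → run F
t=24: queue=[F,A,E,H] q_used=1 → run F
t=25: queue=[A,E,H] q_used=0 → run A
t=26: queue=[E,H] q_used=0 → run E
t=27: queue=[E,H] q_used=1 → run E
t=28: queue=[E,H] q_used=2 → run E
t=29: queue=[H,E] q_used=0 → run H
t=30: queue=[E] q_used=0 → run E
t=31: queue=[E] q_used=1 → run E
t=32: (idle)
t=33: (idle)
t=34: (idle)
t=35: (idle)
t=36: (idle)
t=37: (idle)
t=38: (idle)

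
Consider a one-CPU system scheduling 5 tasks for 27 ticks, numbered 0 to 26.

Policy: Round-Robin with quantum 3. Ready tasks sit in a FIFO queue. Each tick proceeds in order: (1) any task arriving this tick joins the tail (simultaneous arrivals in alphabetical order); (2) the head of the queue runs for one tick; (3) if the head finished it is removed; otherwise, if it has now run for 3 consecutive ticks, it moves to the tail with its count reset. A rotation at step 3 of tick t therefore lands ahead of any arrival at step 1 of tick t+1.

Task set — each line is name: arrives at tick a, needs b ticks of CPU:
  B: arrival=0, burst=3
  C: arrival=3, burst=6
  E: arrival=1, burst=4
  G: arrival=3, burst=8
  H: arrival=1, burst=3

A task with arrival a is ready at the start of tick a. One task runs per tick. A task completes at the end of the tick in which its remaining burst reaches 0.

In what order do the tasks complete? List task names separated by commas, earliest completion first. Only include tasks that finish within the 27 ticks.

completion order = B, H, E, C, G

t=0: queue=[B] q_used=0 → run B
t=1: queue=[B,E,H] q_used=1 → run B
t=2: queue=[B,E,H] q_used=2 → run B
t=3: queue=[E,H,C,G] q_used=0 → run E
t=4: queue=[E,H,C,G] q_used=1 → run E
t=5: queue=[E,H,C,G] q_used=2 → run E
t=6: queue=[H,C,G,E] q_used=0 → run H
t=7: queue=[H,C,G,E] q_used=1 → run H
t=8: queue=[H,C,G,E] q_used=2 → run H
t=9: queue=[C,G,E] q_used=0 → run C
t=10: queue=[C,G,E] q_used=1 → run C
t=11: queue=[C,G,E] q_used=2 → run C
t=12: queue=[G,E,C] q_used=0 → run G
t=13: queue=[G,E,C] q_used=1 → run G
t=14: queue=[G,E,C] q_used=2 → run G
t=15: queue=[E,C,G] q_used=0 → run E
t=16: queue=[C,G] q_used=0 → run C
t=17: queue=[C,G] q_used=1 → run C
t=18: queue=[C,G] q_used=2 → run C
t=19: queue=[G] q_used=0 → run G
t=20: queue=[G] q_used=1 → run G
t=21: queue=[G] q_used=2 → run G
t=22: queue=[G] q_used=0 → run G
t=23: queue=[G] q_used=1 → run G
t=24: (idle)
t=25: (idle)
t=26: (idle)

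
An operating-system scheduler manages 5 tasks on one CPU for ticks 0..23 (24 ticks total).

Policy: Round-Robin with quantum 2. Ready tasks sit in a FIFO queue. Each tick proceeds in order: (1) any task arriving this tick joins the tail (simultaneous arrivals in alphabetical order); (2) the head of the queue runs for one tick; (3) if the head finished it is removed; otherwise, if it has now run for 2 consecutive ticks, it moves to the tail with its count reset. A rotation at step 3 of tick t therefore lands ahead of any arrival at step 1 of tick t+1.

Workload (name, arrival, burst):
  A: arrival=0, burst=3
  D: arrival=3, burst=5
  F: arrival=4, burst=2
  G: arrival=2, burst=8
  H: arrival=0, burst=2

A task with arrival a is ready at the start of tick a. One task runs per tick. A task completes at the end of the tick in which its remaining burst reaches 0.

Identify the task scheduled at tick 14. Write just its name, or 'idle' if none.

t=0: queue=[A,H] q_used=0 → run A
t=1: queue=[A,H] q_used=1 → run A
t=2: queue=[H,A,G] q_used=0 → run H
t=3: queue=[H,A,G,D] q_used=1 → run H
t=4: queue=[A,G,D,F] q_used=0 → run A
t=5: queue=[G,D,F] q_used=0 → run G
t=6: queue=[G,D,F] q_used=1 → run G
t=7: queue=[D,F,G] q_used=0 → run D
t=8: queue=[D,F,G] q_used=1 → run D
t=9: queue=[F,G,D] q_used=0 → run F
t=10: queue=[F,G,D] q_used=1 → run F
t=11: queue=[G,D] q_used=0 → run G
t=12: queue=[G,D] q_used=1 → run G
t=13: queue=[D,G] q_used=0 → run D
t=14: queue=[D,G] q_used=1 → run D
t=15: queue=[G,D] q_used=0 → run G
t=16: queue=[G,D] q_used=1 → run G
t=17: queue=[D,G] q_used=0 → run D
t=18: queue=[G] q_used=0 → run G
t=19: queue=[G] q_used=1 → run G
t=20: (idle)
t=21: (idle)
t=22: (idle)
t=23: (idle)

running at tick 14 = D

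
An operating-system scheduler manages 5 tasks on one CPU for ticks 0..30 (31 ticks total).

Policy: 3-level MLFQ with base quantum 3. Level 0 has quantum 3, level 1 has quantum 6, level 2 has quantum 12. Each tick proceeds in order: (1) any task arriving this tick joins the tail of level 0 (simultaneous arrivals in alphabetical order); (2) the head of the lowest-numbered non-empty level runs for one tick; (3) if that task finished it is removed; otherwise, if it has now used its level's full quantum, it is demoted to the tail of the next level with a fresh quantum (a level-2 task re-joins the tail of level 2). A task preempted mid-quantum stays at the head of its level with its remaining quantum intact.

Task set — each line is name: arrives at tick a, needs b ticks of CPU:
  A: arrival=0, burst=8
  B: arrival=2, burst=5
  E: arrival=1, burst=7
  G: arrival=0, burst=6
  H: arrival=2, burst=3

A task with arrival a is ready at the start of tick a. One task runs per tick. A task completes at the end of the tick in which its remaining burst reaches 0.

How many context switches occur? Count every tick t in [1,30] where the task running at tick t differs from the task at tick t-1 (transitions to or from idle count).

context switches = 9

t=0: L0/L1/L2 = AG/-/- → run A
t=1: L0/L1/L2 = AGE/-/- → run A
t=2: L0/L1/L2 = AGEBH/-/- → run A
t=3: L0/L1/L2 = GEBH/A/- → run G
t=4: L0/L1/L2 = GEBH/A/- → run G
t=5: L0/L1/L2 = GEBH/A/- → run G
t=6: L0/L1/L2 = EBH/AG/- → run E
t=7: L0/L1/L2 = EBH/AG/- → run E
t=8: L0/L1/L2 = EBH/AG/- → run E
t=9: L0/L1/L2 = BH/AGE/- → run B
t=10: L0/L1/L2 = BH/AGE/- → run B
t=11: L0/L1/L2 = BH/AGE/- → run B
t=12: L0/L1/L2 = H/AGEB/- → run H
t=13: L0/L1/L2 = H/AGEB/- → run H
t=14: L0/L1/L2 = H/AGEB/- → run H
t=15: L0/L1/L2 = -/AGEB/- → run A
t=16: L0/L1/L2 = -/AGEB/- → run A
t=17: L0/L1/L2 = -/AGEB/- → run A
t=18: L0/L1/L2 = -/AGEB/- → run A
t=19: L0/L1/L2 = -/AGEB/- → run A
t=20: L0/L1/L2 = -/GEB/- → run G
t=21: L0/L1/L2 = -/GEB/- → run G
t=22: L0/L1/L2 = -/GEB/- → run G
t=23: L0/L1/L2 = -/EB/- → run E
t=24: L0/L1/L2 = -/EB/- → run E
t=25: L0/L1/L2 = -/EB/- → run E
t=26: L0/L1/L2 = -/EB/- → run E
t=27: L0/L1/L2 = -/B/- → run B
t=28: L0/L1/L2 = -/B/- → run B
t=29: (idle)
t=30: (idle)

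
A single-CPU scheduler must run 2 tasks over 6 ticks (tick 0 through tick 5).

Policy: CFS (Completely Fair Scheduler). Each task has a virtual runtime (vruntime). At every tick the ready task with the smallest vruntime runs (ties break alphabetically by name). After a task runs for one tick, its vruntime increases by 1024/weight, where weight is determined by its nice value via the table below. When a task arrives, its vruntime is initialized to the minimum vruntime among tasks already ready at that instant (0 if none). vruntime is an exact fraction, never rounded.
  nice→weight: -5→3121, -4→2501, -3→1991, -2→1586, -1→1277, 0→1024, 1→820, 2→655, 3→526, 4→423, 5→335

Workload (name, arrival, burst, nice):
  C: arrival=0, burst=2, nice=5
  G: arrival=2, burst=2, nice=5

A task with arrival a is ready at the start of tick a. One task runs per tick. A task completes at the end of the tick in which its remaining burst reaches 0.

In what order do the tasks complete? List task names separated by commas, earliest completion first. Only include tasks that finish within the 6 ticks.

t=0: vr[C=0] → run C
t=1: vr[C=1024/335] → run C
t=2: vr[G=0] → run G
t=3: vr[G=1024/335] → run G
t=4: (idle)
t=5: (idle)

completion order = C, G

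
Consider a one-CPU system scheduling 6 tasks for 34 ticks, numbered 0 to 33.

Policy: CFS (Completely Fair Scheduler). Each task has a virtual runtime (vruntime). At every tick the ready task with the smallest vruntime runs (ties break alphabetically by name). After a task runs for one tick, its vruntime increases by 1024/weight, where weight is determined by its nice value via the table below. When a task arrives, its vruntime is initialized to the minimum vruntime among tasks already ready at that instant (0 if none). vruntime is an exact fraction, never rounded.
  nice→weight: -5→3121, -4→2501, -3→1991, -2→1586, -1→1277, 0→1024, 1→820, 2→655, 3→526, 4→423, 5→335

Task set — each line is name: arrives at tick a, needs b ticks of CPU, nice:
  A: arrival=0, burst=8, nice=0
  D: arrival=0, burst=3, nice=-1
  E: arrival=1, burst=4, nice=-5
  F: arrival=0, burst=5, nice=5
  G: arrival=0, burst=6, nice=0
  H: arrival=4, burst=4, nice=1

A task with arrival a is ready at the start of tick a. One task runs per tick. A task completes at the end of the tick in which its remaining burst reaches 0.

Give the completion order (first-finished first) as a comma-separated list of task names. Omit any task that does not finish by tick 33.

completion order = E, D, H, G, A, F

t=0: vr[A=0 D=0 F=0 G=0] → run A
t=1: vr[A=1 D=0 E=0 F=0 G=0] → run D
t=2: vr[A=1 D=1024/1277 E=0 F=0 G=0] → run E
t=3: vr[A=1 D=1024/1277 E=1024/3121 F=0 G=0] → run F
t=4: vr[A=1 D=1024/1277 E=1024/3121 F=1024/335 G=0 H=0] → run G
t=5: vr[A=1 D=1024/1277 E=1024/3121 F=1024/335 G=1 H=0] → run H
t=6: vr[A=1 D=1024/1277 E=1024/3121 F=1024/335 G=1 H=256/205] → run E
t=7: vr[A=1 D=1024/1277 E=2048/3121 F=1024/335 G=1 H=256/205] → run E
t=8: vr[A=1 D=1024/1277 E=3072/3121 F=1024/335 G=1 H=256/205] → run D
t=9: vr[A=1 D=2048/1277 E=3072/3121 F=1024/335 G=1 H=256/205] → run E
t=10: vr[A=1 D=2048/1277 F=1024/335 G=1 H=256/205] → run A
t=11: vr[A=2 D=2048/1277 F=1024/335 G=1 H=256/205] → run G
t=12: vr[A=2 D=2048/1277 F=1024/335 G=2 H=256/205] → run H
t=13: vr[A=2 D=2048/1277 F=1024/335 G=2 H=512/205] → run D
t=14: vr[A=2 F=1024/335 G=2 H=512/205] → run A
t=15: vr[A=3 F=1024/335 G=2 H=512/205] → run G
t=16: vr[A=3 F=1024/335 G=3 H=512/205] → run H
t=17: vr[A=3 F=1024/335 G=3 H=768/205] → run A
t=18: vr[A=4 F=1024/335 G=3 H=768/205] → run G
t=19: vr[A=4 F=1024/335 G=4 H=768/205] → run F
t=20: vr[A=4 F=2048/335 G=4 H=768/205] → run H
t=21: vr[A=4 F=2048/335 G=4] → run A
t=22: vr[A=5 F=2048/335 G=4] → run G
t=23: vr[A=5 F=2048/335 G=5] → run A
t=24: vr[A=6 F=2048/335 G=5] → run G
t=25: vr[A=6 F=2048/335] → run A
t=26: vr[A=7 F=2048/335] → run F
t=27: vr[A=7 F=3072/335] → run A
t=28: vr[F=3072/335] → run F
t=29: vr[F=4096/335] → run F
t=30: (idle)
t=31: (idle)
t=32: (idle)
t=33: (idle)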